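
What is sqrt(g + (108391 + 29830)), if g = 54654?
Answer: 5*sqrt(7715) ≈ 439.18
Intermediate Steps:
sqrt(g + (108391 + 29830)) = sqrt(54654 + (108391 + 29830)) = sqrt(54654 + 138221) = sqrt(192875) = 5*sqrt(7715)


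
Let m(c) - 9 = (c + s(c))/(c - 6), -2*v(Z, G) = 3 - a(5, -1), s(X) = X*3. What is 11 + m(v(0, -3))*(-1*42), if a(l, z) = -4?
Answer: -8149/19 ≈ -428.89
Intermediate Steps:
s(X) = 3*X
v(Z, G) = -7/2 (v(Z, G) = -(3 - 1*(-4))/2 = -(3 + 4)/2 = -½*7 = -7/2)
m(c) = 9 + 4*c/(-6 + c) (m(c) = 9 + (c + 3*c)/(c - 6) = 9 + (4*c)/(-6 + c) = 9 + 4*c/(-6 + c))
11 + m(v(0, -3))*(-1*42) = 11 + ((-54 + 13*(-7/2))/(-6 - 7/2))*(-1*42) = 11 + ((-54 - 91/2)/(-19/2))*(-42) = 11 - 2/19*(-199/2)*(-42) = 11 + (199/19)*(-42) = 11 - 8358/19 = -8149/19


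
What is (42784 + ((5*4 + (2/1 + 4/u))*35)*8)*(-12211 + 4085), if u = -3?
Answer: -1184055712/3 ≈ -3.9469e+8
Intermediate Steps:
(42784 + ((5*4 + (2/1 + 4/u))*35)*8)*(-12211 + 4085) = (42784 + ((5*4 + (2/1 + 4/(-3)))*35)*8)*(-12211 + 4085) = (42784 + ((20 + (2*1 + 4*(-⅓)))*35)*8)*(-8126) = (42784 + ((20 + (2 - 4/3))*35)*8)*(-8126) = (42784 + ((20 + ⅔)*35)*8)*(-8126) = (42784 + ((62/3)*35)*8)*(-8126) = (42784 + (2170/3)*8)*(-8126) = (42784 + 17360/3)*(-8126) = (145712/3)*(-8126) = -1184055712/3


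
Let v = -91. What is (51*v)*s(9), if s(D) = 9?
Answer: -41769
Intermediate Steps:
(51*v)*s(9) = (51*(-91))*9 = -4641*9 = -41769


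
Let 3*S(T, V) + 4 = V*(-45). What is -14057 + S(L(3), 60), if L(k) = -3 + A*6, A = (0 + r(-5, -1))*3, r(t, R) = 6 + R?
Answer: -44875/3 ≈ -14958.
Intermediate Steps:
A = 15 (A = (0 + (6 - 1))*3 = (0 + 5)*3 = 5*3 = 15)
L(k) = 87 (L(k) = -3 + 15*6 = -3 + 90 = 87)
S(T, V) = -4/3 - 15*V (S(T, V) = -4/3 + (V*(-45))/3 = -4/3 + (-45*V)/3 = -4/3 - 15*V)
-14057 + S(L(3), 60) = -14057 + (-4/3 - 15*60) = -14057 + (-4/3 - 900) = -14057 - 2704/3 = -44875/3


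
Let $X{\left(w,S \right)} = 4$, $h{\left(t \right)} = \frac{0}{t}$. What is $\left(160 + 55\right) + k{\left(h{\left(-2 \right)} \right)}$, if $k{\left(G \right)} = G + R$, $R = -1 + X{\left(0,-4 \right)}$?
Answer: $218$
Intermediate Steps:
$h{\left(t \right)} = 0$
$R = 3$ ($R = -1 + 4 = 3$)
$k{\left(G \right)} = 3 + G$ ($k{\left(G \right)} = G + 3 = 3 + G$)
$\left(160 + 55\right) + k{\left(h{\left(-2 \right)} \right)} = \left(160 + 55\right) + \left(3 + 0\right) = 215 + 3 = 218$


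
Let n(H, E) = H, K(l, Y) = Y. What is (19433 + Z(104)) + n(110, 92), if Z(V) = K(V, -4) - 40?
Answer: 19499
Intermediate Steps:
Z(V) = -44 (Z(V) = -4 - 40 = -44)
(19433 + Z(104)) + n(110, 92) = (19433 - 44) + 110 = 19389 + 110 = 19499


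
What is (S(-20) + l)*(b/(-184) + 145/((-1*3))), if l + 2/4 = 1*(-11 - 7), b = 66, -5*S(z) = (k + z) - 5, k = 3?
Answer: 631633/920 ≈ 686.56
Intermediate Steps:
S(z) = ⅖ - z/5 (S(z) = -((3 + z) - 5)/5 = -(-2 + z)/5 = ⅖ - z/5)
l = -37/2 (l = -½ + 1*(-11 - 7) = -½ + 1*(-18) = -½ - 18 = -37/2 ≈ -18.500)
(S(-20) + l)*(b/(-184) + 145/((-1*3))) = ((⅖ - ⅕*(-20)) - 37/2)*(66/(-184) + 145/((-1*3))) = ((⅖ + 4) - 37/2)*(66*(-1/184) + 145/(-3)) = (22/5 - 37/2)*(-33/92 + 145*(-⅓)) = -141*(-33/92 - 145/3)/10 = -141/10*(-13439/276) = 631633/920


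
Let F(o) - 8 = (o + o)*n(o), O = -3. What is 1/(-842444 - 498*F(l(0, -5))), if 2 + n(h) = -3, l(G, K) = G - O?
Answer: -1/831488 ≈ -1.2027e-6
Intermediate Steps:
l(G, K) = 3 + G (l(G, K) = G - 1*(-3) = G + 3 = 3 + G)
n(h) = -5 (n(h) = -2 - 3 = -5)
F(o) = 8 - 10*o (F(o) = 8 + (o + o)*(-5) = 8 + (2*o)*(-5) = 8 - 10*o)
1/(-842444 - 498*F(l(0, -5))) = 1/(-842444 - 498*(8 - 10*(3 + 0))) = 1/(-842444 - 498*(8 - 10*3)) = 1/(-842444 - 498*(8 - 30)) = 1/(-842444 - 498*(-22)) = 1/(-842444 + 10956) = 1/(-831488) = -1/831488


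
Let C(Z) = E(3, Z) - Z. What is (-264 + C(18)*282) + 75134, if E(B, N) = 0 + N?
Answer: 74870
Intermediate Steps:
E(B, N) = N
C(Z) = 0 (C(Z) = Z - Z = 0)
(-264 + C(18)*282) + 75134 = (-264 + 0*282) + 75134 = (-264 + 0) + 75134 = -264 + 75134 = 74870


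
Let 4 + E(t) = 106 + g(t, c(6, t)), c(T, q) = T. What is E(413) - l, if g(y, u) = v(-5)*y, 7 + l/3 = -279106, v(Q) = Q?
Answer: 835376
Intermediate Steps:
l = -837339 (l = -21 + 3*(-279106) = -21 - 837318 = -837339)
g(y, u) = -5*y
E(t) = 102 - 5*t (E(t) = -4 + (106 - 5*t) = 102 - 5*t)
E(413) - l = (102 - 5*413) - 1*(-837339) = (102 - 2065) + 837339 = -1963 + 837339 = 835376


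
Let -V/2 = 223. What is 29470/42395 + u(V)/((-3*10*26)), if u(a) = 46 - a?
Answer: 35471/551135 ≈ 0.064360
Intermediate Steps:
V = -446 (V = -2*223 = -446)
29470/42395 + u(V)/((-3*10*26)) = 29470/42395 + (46 - 1*(-446))/((-3*10*26)) = 29470*(1/42395) + (46 + 446)/((-30*26)) = 5894/8479 + 492/(-780) = 5894/8479 + 492*(-1/780) = 5894/8479 - 41/65 = 35471/551135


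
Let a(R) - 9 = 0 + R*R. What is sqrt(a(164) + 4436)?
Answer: sqrt(31341) ≈ 177.03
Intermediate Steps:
a(R) = 9 + R**2 (a(R) = 9 + (0 + R*R) = 9 + (0 + R**2) = 9 + R**2)
sqrt(a(164) + 4436) = sqrt((9 + 164**2) + 4436) = sqrt((9 + 26896) + 4436) = sqrt(26905 + 4436) = sqrt(31341)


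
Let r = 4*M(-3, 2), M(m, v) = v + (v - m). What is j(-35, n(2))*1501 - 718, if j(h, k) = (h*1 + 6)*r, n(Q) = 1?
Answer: -1219530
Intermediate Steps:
M(m, v) = -m + 2*v
r = 28 (r = 4*(-1*(-3) + 2*2) = 4*(3 + 4) = 4*7 = 28)
j(h, k) = 168 + 28*h (j(h, k) = (h*1 + 6)*28 = (h + 6)*28 = (6 + h)*28 = 168 + 28*h)
j(-35, n(2))*1501 - 718 = (168 + 28*(-35))*1501 - 718 = (168 - 980)*1501 - 718 = -812*1501 - 718 = -1218812 - 718 = -1219530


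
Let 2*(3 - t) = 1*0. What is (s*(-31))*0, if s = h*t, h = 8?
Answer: 0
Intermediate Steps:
t = 3 (t = 3 - 0/2 = 3 - ½*0 = 3 + 0 = 3)
s = 24 (s = 8*3 = 24)
(s*(-31))*0 = (24*(-31))*0 = -744*0 = 0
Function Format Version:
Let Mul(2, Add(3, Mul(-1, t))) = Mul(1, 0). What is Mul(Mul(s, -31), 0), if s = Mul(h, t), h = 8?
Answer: 0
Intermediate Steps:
t = 3 (t = Add(3, Mul(Rational(-1, 2), Mul(1, 0))) = Add(3, Mul(Rational(-1, 2), 0)) = Add(3, 0) = 3)
s = 24 (s = Mul(8, 3) = 24)
Mul(Mul(s, -31), 0) = Mul(Mul(24, -31), 0) = Mul(-744, 0) = 0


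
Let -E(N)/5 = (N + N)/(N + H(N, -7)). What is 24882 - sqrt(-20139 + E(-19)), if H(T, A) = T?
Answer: 24882 - 4*I*sqrt(1259) ≈ 24882.0 - 141.93*I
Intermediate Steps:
E(N) = -5 (E(N) = -5*(N + N)/(N + N) = -5*2*N/(2*N) = -5*2*N*1/(2*N) = -5*1 = -5)
24882 - sqrt(-20139 + E(-19)) = 24882 - sqrt(-20139 - 5) = 24882 - sqrt(-20144) = 24882 - 4*I*sqrt(1259)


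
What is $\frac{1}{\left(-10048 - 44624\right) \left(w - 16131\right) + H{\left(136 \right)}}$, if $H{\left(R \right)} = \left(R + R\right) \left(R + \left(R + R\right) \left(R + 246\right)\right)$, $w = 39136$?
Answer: $- \frac{1}{1229430480} \approx -8.1338 \cdot 10^{-10}$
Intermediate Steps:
$H{\left(R \right)} = 2 R \left(R + 2 R \left(246 + R\right)\right)$
$\frac{1}{\left(-10048 - 44624\right) \left(w - 16131\right) + H{\left(136 \right)}} = \frac{1}{\left(-10048 - 44624\right) \left(39136 - 16131\right) + 136^{2} \left(986 + 4 \cdot 136\right)} = \frac{1}{\left(-54672\right) 23005 + 18496 \left(986 + 544\right)} = \frac{1}{-1257729360 + 18496 \cdot 1530} = \frac{1}{-1257729360 + 28298880} = \frac{1}{-1229430480} = - \frac{1}{1229430480}$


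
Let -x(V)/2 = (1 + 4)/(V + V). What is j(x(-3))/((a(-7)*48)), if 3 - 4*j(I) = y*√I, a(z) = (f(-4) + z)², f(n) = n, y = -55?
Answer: 1/7744 + 5*√15/6336 ≈ 0.0031855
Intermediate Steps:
x(V) = -5/V (x(V) = -2*(1 + 4)/(V + V) = -10/(2*V) = -10*1/(2*V) = -5/V)
a(z) = (-4 + z)²
j(I) = ¾ + 55*√I/4 (j(I) = ¾ - (-55)*√I/4 = ¾ + 55*√I/4)
j(x(-3))/((a(-7)*48)) = (¾ + 55*√(-5/(-3))/4)/(((-4 - 7)²*48)) = (¾ + 55*√(-5*(-⅓))/4)/(((-11)²*48)) = (¾ + 55*√(5/3)/4)/((121*48)) = (¾ + 55*(√15/3)/4)/5808 = (¾ + 55*√15/12)*(1/5808) = 1/7744 + 5*√15/6336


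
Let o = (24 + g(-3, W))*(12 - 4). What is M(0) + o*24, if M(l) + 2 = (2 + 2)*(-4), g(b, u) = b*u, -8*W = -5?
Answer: 4230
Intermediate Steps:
W = 5/8 (W = -⅛*(-5) = 5/8 ≈ 0.62500)
M(l) = -18 (M(l) = -2 + (2 + 2)*(-4) = -2 + 4*(-4) = -2 - 16 = -18)
o = 177 (o = (24 - 3*5/8)*(12 - 4) = (24 - 15/8)*8 = (177/8)*8 = 177)
M(0) + o*24 = -18 + 177*24 = -18 + 4248 = 4230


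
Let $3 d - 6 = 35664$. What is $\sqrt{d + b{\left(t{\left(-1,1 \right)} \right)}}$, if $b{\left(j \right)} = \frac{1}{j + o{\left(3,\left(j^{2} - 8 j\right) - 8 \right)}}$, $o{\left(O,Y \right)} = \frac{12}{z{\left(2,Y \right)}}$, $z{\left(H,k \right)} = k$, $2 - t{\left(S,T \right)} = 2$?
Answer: $\frac{2 \sqrt{26751}}{3} \approx 109.04$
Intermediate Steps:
$t{\left(S,T \right)} = 0$ ($t{\left(S,T \right)} = 2 - 2 = 0$)
$d = 11890$ ($d = 2 + \frac{1}{3} \cdot 35664 = 2 + 11888 = 11890$)
$o{\left(O,Y \right)} = \frac{12}{Y}$
$b{\left(j \right)} = \frac{1}{j + \frac{12}{-8 + j^{2} - 8 j}}$ ($b{\left(j \right)} = \frac{1}{j + \frac{12}{\left(j^{2} - 8 j\right) - 8}} = \frac{1}{j + \frac{12}{-8 + j^{2} - 8 j}}$)
$\sqrt{d + b{\left(t{\left(-1,1 \right)} \right)}} = \sqrt{11890 + \frac{8 - 0^{2} + 8 \cdot 0}{-12 + 0 \left(8 - 0^{2} + 8 \cdot 0\right)}} = \sqrt{11890 + \frac{8 - 0 + 0}{-12 + 0 \left(8 - 0 + 0\right)}} = \sqrt{11890 + \frac{8 + 0 + 0}{-12 + 0 \left(8 + 0 + 0\right)}} = \sqrt{11890 + \frac{1}{-12 + 0 \cdot 8} \cdot 8} = \sqrt{11890 + \frac{1}{-12 + 0} \cdot 8} = \sqrt{11890 + \frac{1}{-12} \cdot 8} = \sqrt{11890 - \frac{2}{3}} = \sqrt{\frac{35668}{3}} = \frac{2 \sqrt{26751}}{3}$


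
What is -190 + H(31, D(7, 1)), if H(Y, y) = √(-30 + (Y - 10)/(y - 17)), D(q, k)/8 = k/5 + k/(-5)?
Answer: -190 + 3*I*√1003/17 ≈ -190.0 + 5.5889*I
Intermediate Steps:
D(q, k) = 0 (D(q, k) = 8*(k/5 + k/(-5)) = 8*(k*(⅕) + k*(-⅕)) = 8*(k/5 - k/5) = 8*0 = 0)
H(Y, y) = √(-30 + (-10 + Y)/(-17 + y))
-190 + H(31, D(7, 1)) = -190 + √((500 + 31 - 30*0)/(-17 + 0)) = -190 + √((500 + 31 + 0)/(-17)) = -190 + √(-1/17*531) = -190 + √(-531/17) = -190 + 3*I*√1003/17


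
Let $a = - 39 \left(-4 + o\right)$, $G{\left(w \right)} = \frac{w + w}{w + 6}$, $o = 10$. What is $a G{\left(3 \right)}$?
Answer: $-156$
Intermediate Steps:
$G{\left(w \right)} = \frac{2 w}{6 + w}$
$a = -234$ ($a = - 39 \left(-4 + 10\right) = \left(-39\right) 6 = -234$)
$a G{\left(3 \right)} = - 234 \cdot 2 \cdot 3 \frac{1}{6 + 3} = - 234 \cdot 2 \cdot 3 \cdot \frac{1}{9} = \left(-234\right) \frac{2}{3} = -156$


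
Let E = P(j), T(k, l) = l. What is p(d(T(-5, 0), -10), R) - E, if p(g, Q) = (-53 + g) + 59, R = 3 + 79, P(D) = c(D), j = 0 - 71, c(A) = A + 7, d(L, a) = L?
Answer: 70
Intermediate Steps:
c(A) = 7 + A
j = -71
P(D) = 7 + D
R = 82
p(g, Q) = 6 + g
E = -64 (E = 7 - 71 = -64)
p(d(T(-5, 0), -10), R) - E = (6 + 0) - 1*(-64) = 6 + 64 = 70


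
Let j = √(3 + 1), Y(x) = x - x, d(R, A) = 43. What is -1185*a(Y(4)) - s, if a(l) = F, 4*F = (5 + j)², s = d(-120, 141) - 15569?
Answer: 4039/4 ≈ 1009.8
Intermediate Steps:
Y(x) = 0
j = 2 (j = √4 = 2)
s = -15526 (s = 43 - 15569 = -15526)
F = 49/4 (F = (5 + 2)²/4 = (¼)*7² = (¼)*49 = 49/4 ≈ 12.250)
a(l) = 49/4
-1185*a(Y(4)) - s = -1185*49/4 - 1*(-15526) = -58065/4 + 15526 = 4039/4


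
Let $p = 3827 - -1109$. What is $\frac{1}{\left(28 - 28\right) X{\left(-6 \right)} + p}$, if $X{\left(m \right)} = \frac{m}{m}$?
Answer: $\frac{1}{4936} \approx 0.00020259$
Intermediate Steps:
$X{\left(m \right)} = 1$
$p = 4936$ ($p = 3827 + 1109 = 4936$)
$\frac{1}{\left(28 - 28\right) X{\left(-6 \right)} + p} = \frac{1}{\left(28 - 28\right) 1 + 4936} = \frac{1}{0 \cdot 1 + 4936} = \frac{1}{0 + 4936} = \frac{1}{4936}$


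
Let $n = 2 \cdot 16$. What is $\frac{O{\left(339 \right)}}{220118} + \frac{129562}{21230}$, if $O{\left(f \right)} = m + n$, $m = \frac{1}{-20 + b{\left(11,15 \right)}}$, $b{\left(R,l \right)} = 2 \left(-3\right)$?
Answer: $\frac{370754889173}{60750366820} \approx 6.1029$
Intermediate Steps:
$n = 32$
$b{\left(R,l \right)} = -6$
$m = - \frac{1}{26}$ ($m = \frac{1}{-20 - 6} = \frac{1}{-26} = - \frac{1}{26} \approx -0.038462$)
$O{\left(f \right)} = \frac{831}{26}$ ($O{\left(f \right)} = - \frac{1}{26} + 32 = \frac{831}{26}$)
$\frac{O{\left(339 \right)}}{220118} + \frac{129562}{21230} = \frac{831}{26 \cdot 220118} + \frac{129562}{21230} = \frac{831}{26} \cdot \frac{1}{220118} + 129562 \cdot \frac{1}{21230} = \frac{831}{5723068} + \frac{64781}{10615} = \frac{370754889173}{60750366820}$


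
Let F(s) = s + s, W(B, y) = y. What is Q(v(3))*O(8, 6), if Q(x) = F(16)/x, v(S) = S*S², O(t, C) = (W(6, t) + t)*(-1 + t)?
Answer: 3584/27 ≈ 132.74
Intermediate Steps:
F(s) = 2*s
O(t, C) = 2*t*(-1 + t) (O(t, C) = (t + t)*(-1 + t) = (2*t)*(-1 + t) = 2*t*(-1 + t))
v(S) = S³
Q(x) = 32/x (Q(x) = (2*16)/x = 32/x)
Q(v(3))*O(8, 6) = (32/(3³))*(2*8*(-1 + 8)) = (32/27)*(2*8*7) = (32*(1/27))*112 = (32/27)*112 = 3584/27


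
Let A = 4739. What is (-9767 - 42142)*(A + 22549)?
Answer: -1416492792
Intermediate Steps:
(-9767 - 42142)*(A + 22549) = (-9767 - 42142)*(4739 + 22549) = -51909*27288 = -1416492792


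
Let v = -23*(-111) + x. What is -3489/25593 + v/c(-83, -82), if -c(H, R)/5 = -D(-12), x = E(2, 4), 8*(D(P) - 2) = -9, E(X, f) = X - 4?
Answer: 174059943/298585 ≈ 582.95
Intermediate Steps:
E(X, f) = -4 + X
D(P) = 7/8 (D(P) = 2 + (1/8)*(-9) = 2 - 9/8 = 7/8)
x = -2 (x = -4 + 2 = -2)
c(H, R) = 35/8 (c(H, R) = -(-5)*7/8 = -5*(-7/8) = 35/8)
v = 2551 (v = -23*(-111) - 2 = 2553 - 2 = 2551)
-3489/25593 + v/c(-83, -82) = -3489/25593 + 2551/(35/8) = -3489*1/25593 + 2551*(8/35) = -1163/8531 + 20408/35 = 174059943/298585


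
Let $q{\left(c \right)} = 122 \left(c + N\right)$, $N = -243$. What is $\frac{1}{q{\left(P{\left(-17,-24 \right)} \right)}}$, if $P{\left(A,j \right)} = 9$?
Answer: $- \frac{1}{28548} \approx -3.5029 \cdot 10^{-5}$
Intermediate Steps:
$q{\left(c \right)} = -29646 + 122 c$ ($q{\left(c \right)} = 122 \left(c - 243\right) = 122 \left(-243 + c\right) = -29646 + 122 c$)
$\frac{1}{q{\left(P{\left(-17,-24 \right)} \right)}} = \frac{1}{-29646 + 122 \cdot 9} = \frac{1}{-29646 + 1098} = \frac{1}{-28548} = - \frac{1}{28548}$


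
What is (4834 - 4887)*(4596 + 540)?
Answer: -272208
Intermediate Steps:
(4834 - 4887)*(4596 + 540) = -53*5136 = -272208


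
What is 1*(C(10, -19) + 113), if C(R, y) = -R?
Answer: 103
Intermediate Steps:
1*(C(10, -19) + 113) = 1*(-1*10 + 113) = 1*(-10 + 113) = 1*103 = 103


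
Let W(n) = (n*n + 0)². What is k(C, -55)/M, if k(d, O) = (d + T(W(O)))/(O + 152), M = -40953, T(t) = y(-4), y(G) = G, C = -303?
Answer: 307/3972441 ≈ 7.7282e-5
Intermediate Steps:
W(n) = n⁴ (W(n) = (n² + 0)² = (n²)² = n⁴)
T(t) = -4
k(d, O) = (-4 + d)/(152 + O) (k(d, O) = (d - 4)/(O + 152) = (-4 + d)/(152 + O))
k(C, -55)/M = ((-4 - 303)/(152 - 55))/(-40953) = (-307/97)*(-1/40953) = ((1/97)*(-307))*(-1/40953) = -307/97*(-1/40953) = 307/3972441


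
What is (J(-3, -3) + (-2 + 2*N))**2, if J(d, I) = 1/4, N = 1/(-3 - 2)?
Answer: 1849/400 ≈ 4.6225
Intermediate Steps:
N = -1/5 (N = 1/(-5) = -1/5 ≈ -0.20000)
J(d, I) = 1/4
(J(-3, -3) + (-2 + 2*N))**2 = (1/4 + (-2 + 2*(-1/5)))**2 = (1/4 + (-2 - 2/5))**2 = (1/4 - 12/5)**2 = (-43/20)**2 = 1849/400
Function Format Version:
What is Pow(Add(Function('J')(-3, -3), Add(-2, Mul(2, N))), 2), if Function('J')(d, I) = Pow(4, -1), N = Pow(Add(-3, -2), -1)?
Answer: Rational(1849, 400) ≈ 4.6225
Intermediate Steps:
N = Rational(-1, 5) (N = Pow(-5, -1) = Rational(-1, 5) ≈ -0.20000)
Function('J')(d, I) = Rational(1, 4)
Pow(Add(Function('J')(-3, -3), Add(-2, Mul(2, N))), 2) = Pow(Add(Rational(1, 4), Add(-2, Mul(2, Rational(-1, 5)))), 2) = Pow(Add(Rational(1, 4), Add(-2, Rational(-2, 5))), 2) = Pow(Add(Rational(1, 4), Rational(-12, 5)), 2) = Pow(Rational(-43, 20), 2) = Rational(1849, 400)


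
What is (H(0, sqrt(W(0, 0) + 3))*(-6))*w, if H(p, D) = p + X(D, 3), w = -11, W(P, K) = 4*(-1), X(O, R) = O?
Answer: 66*I ≈ 66.0*I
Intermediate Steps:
W(P, K) = -4
H(p, D) = D + p (H(p, D) = p + D = D + p)
(H(0, sqrt(W(0, 0) + 3))*(-6))*w = ((sqrt(-4 + 3) + 0)*(-6))*(-11) = ((sqrt(-1) + 0)*(-6))*(-11) = ((I + 0)*(-6))*(-11) = (I*(-6))*(-11) = -6*I*(-11) = 66*I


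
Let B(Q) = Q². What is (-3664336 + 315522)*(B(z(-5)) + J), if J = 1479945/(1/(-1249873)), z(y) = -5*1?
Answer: 6194446249265805440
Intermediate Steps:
z(y) = -5
J = -1849743296985 (J = 1479945/(-1/1249873) = 1479945*(-1249873) = -1849743296985)
(-3664336 + 315522)*(B(z(-5)) + J) = (-3664336 + 315522)*((-5)² - 1849743296985) = -3348814*(25 - 1849743296985) = -3348814*(-1849743296960) = 6194446249265805440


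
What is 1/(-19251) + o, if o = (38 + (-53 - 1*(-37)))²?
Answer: 9317483/19251 ≈ 484.00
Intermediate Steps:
o = 484 (o = (38 + (-53 + 37))² = (38 - 16)² = 22² = 484)
1/(-19251) + o = 1/(-19251) + 484 = -1/19251 + 484 = 9317483/19251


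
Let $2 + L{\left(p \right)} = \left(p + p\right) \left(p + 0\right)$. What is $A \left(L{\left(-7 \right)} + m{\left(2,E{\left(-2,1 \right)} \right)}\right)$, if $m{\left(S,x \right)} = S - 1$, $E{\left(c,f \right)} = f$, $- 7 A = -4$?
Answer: $\frac{388}{7} \approx 55.429$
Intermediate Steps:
$A = \frac{4}{7}$ ($A = \left(- \frac{1}{7}\right) \left(-4\right) = \frac{4}{7} \approx 0.57143$)
$m{\left(S,x \right)} = -1 + S$
$L{\left(p \right)} = -2 + 2 p^{2}$ ($L{\left(p \right)} = -2 + \left(p + p\right) \left(p + 0\right) = -2 + 2 p p = -2 + 2 p^{2}$)
$A \left(L{\left(-7 \right)} + m{\left(2,E{\left(-2,1 \right)} \right)}\right) = \frac{4 \left(\left(-2 + 2 \left(-7\right)^{2}\right) + \left(-1 + 2\right)\right)}{7} = \frac{4 \left(\left(-2 + 2 \cdot 49\right) + 1\right)}{7} = \frac{4 \left(\left(-2 + 98\right) + 1\right)}{7} = \frac{4 \left(96 + 1\right)}{7} = \frac{4}{7} \cdot 97 = \frac{388}{7}$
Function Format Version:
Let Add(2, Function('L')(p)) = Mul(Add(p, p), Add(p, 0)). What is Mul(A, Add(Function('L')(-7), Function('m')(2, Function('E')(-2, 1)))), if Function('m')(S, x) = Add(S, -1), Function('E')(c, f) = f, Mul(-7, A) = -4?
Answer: Rational(388, 7) ≈ 55.429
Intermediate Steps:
A = Rational(4, 7) (A = Mul(Rational(-1, 7), -4) = Rational(4, 7) ≈ 0.57143)
Function('m')(S, x) = Add(-1, S)
Function('L')(p) = Add(-2, Mul(2, Pow(p, 2))) (Function('L')(p) = Add(-2, Mul(Add(p, p), Add(p, 0))) = Add(-2, Mul(Mul(2, p), p)) = Add(-2, Mul(2, Pow(p, 2))))
Mul(A, Add(Function('L')(-7), Function('m')(2, Function('E')(-2, 1)))) = Mul(Rational(4, 7), Add(Add(-2, Mul(2, Pow(-7, 2))), Add(-1, 2))) = Mul(Rational(4, 7), Add(Add(-2, Mul(2, 49)), 1)) = Mul(Rational(4, 7), Add(Add(-2, 98), 1)) = Mul(Rational(4, 7), Add(96, 1)) = Mul(Rational(4, 7), 97) = Rational(388, 7)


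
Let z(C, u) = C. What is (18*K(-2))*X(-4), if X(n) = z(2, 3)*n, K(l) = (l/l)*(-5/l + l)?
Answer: -72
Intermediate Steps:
K(l) = l - 5/l (K(l) = 1*(l - 5/l) = l - 5/l)
X(n) = 2*n
(18*K(-2))*X(-4) = (18*(-2 - 5/(-2)))*(2*(-4)) = (18*(-2 - 5*(-½)))*(-8) = (18*(-2 + 5/2))*(-8) = (18*(½))*(-8) = 9*(-8) = -72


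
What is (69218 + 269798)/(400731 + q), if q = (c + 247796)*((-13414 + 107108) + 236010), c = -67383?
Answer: 339016/59483288483 ≈ 5.6993e-6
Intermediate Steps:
q = 59482887752 (q = (-67383 + 247796)*((-13414 + 107108) + 236010) = 180413*(93694 + 236010) = 180413*329704 = 59482887752)
(69218 + 269798)/(400731 + q) = (69218 + 269798)/(400731 + 59482887752) = 339016/59483288483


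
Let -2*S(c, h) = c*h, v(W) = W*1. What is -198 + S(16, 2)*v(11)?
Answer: -374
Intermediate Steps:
v(W) = W
S(c, h) = -c*h/2
-198 + S(16, 2)*v(11) = -198 - ½*16*2*11 = -198 - 16*11 = -198 - 176 = -374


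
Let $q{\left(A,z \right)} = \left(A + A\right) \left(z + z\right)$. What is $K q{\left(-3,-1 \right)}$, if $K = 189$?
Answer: $2268$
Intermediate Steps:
$q{\left(A,z \right)} = 4 A z$ ($q{\left(A,z \right)} = 2 A 2 z = 4 A z$)
$K q{\left(-3,-1 \right)} = 189 \cdot 4 \left(-3\right) \left(-1\right) = 189 \cdot 12 = 2268$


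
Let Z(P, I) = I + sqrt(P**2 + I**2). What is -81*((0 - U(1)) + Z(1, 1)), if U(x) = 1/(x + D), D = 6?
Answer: -486/7 - 81*sqrt(2) ≈ -183.98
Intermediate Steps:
U(x) = 1/(6 + x) (U(x) = 1/(x + 6) = 1/(6 + x))
Z(P, I) = I + sqrt(I**2 + P**2)
-81*((0 - U(1)) + Z(1, 1)) = -81*((0 - 1/(6 + 1)) + (1 + sqrt(1**2 + 1**2))) = -81*((0 - 1/7) + (1 + sqrt(1 + 1))) = -81*((0 - 1*1/7) + (1 + sqrt(2))) = -81*((0 - 1/7) + (1 + sqrt(2))) = -81*(-1/7 + (1 + sqrt(2))) = -81*(6/7 + sqrt(2)) = -486/7 - 81*sqrt(2)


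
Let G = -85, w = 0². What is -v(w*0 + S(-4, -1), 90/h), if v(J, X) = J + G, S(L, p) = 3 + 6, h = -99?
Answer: 76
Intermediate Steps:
w = 0
S(L, p) = 9
v(J, X) = -85 + J (v(J, X) = J - 85 = -85 + J)
-v(w*0 + S(-4, -1), 90/h) = -(-85 + (0*0 + 9)) = -(-85 + (0 + 9)) = -(-85 + 9) = -1*(-76) = 76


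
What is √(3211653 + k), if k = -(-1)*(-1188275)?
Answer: √2023378 ≈ 1422.5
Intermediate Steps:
k = -1188275 (k = -1*1188275 = -1188275)
√(3211653 + k) = √(3211653 - 1188275) = √2023378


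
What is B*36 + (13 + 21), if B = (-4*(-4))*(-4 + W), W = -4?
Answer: -4574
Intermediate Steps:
B = -128 (B = (-4*(-4))*(-4 - 4) = 16*(-8) = -128)
B*36 + (13 + 21) = -128*36 + (13 + 21) = -4608 + 34 = -4574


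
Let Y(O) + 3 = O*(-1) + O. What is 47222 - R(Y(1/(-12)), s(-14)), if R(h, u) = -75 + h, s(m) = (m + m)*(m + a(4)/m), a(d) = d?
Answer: 47300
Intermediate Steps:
s(m) = 2*m*(m + 4/m) (s(m) = (m + m)*(m + 4/m) = (2*m)*(m + 4/m) = 2*m*(m + 4/m))
Y(O) = -3 (Y(O) = -3 + (O*(-1) + O) = -3 + (-O + O) = -3 + 0 = -3)
47222 - R(Y(1/(-12)), s(-14)) = 47222 - (-75 - 3) = 47222 - 1*(-78) = 47222 + 78 = 47300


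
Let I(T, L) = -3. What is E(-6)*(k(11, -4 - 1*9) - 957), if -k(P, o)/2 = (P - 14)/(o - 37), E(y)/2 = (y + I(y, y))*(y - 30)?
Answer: -15505344/25 ≈ -6.2021e+5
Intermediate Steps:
E(y) = 2*(-30 + y)*(-3 + y) (E(y) = 2*((y - 3)*(y - 30)) = 2*((-3 + y)*(-30 + y)) = 2*((-30 + y)*(-3 + y)) = 2*(-30 + y)*(-3 + y))
k(P, o) = -2*(-14 + P)/(-37 + o) (k(P, o) = -2*(P - 14)/(o - 37) = -2*(-14 + P)/(-37 + o))
E(-6)*(k(11, -4 - 1*9) - 957) = (180 - 66*(-6) + 2*(-6)**2)*(2*(14 - 1*11)/(-37 + (-4 - 1*9)) - 957) = (180 + 396 + 2*36)*(2*(14 - 11)/(-37 + (-4 - 9)) - 957) = (180 + 396 + 72)*(2*3/(-37 - 13) - 957) = 648*(2*3/(-50) - 957) = 648*(2*(-1/50)*3 - 957) = 648*(-3/25 - 957) = 648*(-23928/25) = -15505344/25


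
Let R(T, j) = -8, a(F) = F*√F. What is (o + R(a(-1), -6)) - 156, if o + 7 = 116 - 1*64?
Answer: -119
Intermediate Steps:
a(F) = F^(3/2)
o = 45 (o = -7 + (116 - 1*64) = -7 + (116 - 64) = -7 + 52 = 45)
(o + R(a(-1), -6)) - 156 = (45 - 8) - 156 = 37 - 156 = -119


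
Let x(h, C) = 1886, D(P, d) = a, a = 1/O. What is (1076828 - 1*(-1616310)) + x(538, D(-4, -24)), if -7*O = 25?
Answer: 2695024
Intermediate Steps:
O = -25/7 (O = -1/7*25 = -25/7 ≈ -3.5714)
a = -7/25 (a = 1/(-25/7) = -7/25 ≈ -0.28000)
D(P, d) = -7/25
(1076828 - 1*(-1616310)) + x(538, D(-4, -24)) = (1076828 - 1*(-1616310)) + 1886 = (1076828 + 1616310) + 1886 = 2693138 + 1886 = 2695024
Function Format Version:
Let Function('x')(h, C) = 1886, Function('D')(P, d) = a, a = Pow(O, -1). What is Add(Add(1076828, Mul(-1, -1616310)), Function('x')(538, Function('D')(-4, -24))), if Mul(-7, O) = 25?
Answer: 2695024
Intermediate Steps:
O = Rational(-25, 7) (O = Mul(Rational(-1, 7), 25) = Rational(-25, 7) ≈ -3.5714)
a = Rational(-7, 25) (a = Pow(Rational(-25, 7), -1) = Rational(-7, 25) ≈ -0.28000)
Function('D')(P, d) = Rational(-7, 25)
Add(Add(1076828, Mul(-1, -1616310)), Function('x')(538, Function('D')(-4, -24))) = Add(Add(1076828, Mul(-1, -1616310)), 1886) = Add(Add(1076828, 1616310), 1886) = Add(2693138, 1886) = 2695024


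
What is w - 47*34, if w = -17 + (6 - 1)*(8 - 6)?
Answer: -1605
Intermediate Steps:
w = -7 (w = -17 + 5*2 = -17 + 10 = -7)
w - 47*34 = -7 - 47*34 = -7 - 1598 = -1605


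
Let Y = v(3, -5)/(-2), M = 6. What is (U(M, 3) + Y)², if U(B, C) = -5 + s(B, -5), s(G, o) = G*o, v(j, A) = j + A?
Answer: 1156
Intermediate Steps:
v(j, A) = A + j
Y = 1 (Y = (-5 + 3)/(-2) = -2*(-½) = 1)
U(B, C) = -5 - 5*B (U(B, C) = -5 + B*(-5) = -5 - 5*B)
(U(M, 3) + Y)² = ((-5 - 5*6) + 1)² = ((-5 - 30) + 1)² = (-35 + 1)² = (-34)² = 1156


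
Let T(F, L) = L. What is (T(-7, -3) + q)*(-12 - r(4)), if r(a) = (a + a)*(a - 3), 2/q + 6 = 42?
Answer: 530/9 ≈ 58.889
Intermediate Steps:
q = 1/18 (q = 2/(-6 + 42) = 2/36 = 2*(1/36) = 1/18 ≈ 0.055556)
r(a) = 2*a*(-3 + a) (r(a) = (2*a)*(-3 + a) = 2*a*(-3 + a))
(T(-7, -3) + q)*(-12 - r(4)) = (-3 + 1/18)*(-12 - 2*4*(-3 + 4)) = -53*(-12 - 2*4)/18 = -53*(-12 - 1*8)/18 = -53*(-12 - 8)/18 = -53/18*(-20) = 530/9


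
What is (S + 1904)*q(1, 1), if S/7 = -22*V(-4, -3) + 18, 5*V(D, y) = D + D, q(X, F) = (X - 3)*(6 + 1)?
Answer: -159348/5 ≈ -31870.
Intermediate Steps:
q(X, F) = -21 + 7*X (q(X, F) = (-3 + X)*7 = -21 + 7*X)
V(D, y) = 2*D/5 (V(D, y) = (D + D)/5 = (2*D)/5 = 2*D/5)
S = 1862/5 (S = 7*(-44*(-4)/5 + 18) = 7*(-22*(-8/5) + 18) = 7*(176/5 + 18) = 7*(266/5) = 1862/5 ≈ 372.40)
(S + 1904)*q(1, 1) = (1862/5 + 1904)*(-21 + 7*1) = 11382*(-21 + 7)/5 = (11382/5)*(-14) = -159348/5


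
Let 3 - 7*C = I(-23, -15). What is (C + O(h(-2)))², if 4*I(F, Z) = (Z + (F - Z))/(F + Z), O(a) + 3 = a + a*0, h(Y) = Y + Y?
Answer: 49210225/1132096 ≈ 43.468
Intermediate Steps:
h(Y) = 2*Y
O(a) = -3 + a (O(a) = -3 + (a + a*0) = -3 + (a + 0) = -3 + a)
I(F, Z) = F/(4*(F + Z)) (I(F, Z) = ((Z + (F - Z))/(F + Z))/4 = (F/(F + Z))/4 = F/(4*(F + Z)))
C = 433/1064 (C = 3/7 - (-23)/(28*(-23 - 15)) = 3/7 - (-23)/(28*(-38)) = 3/7 - (-23)*(-1)/(28*38) = 3/7 - ⅐*23/152 = 3/7 - 23/1064 = 433/1064 ≈ 0.40695)
(C + O(h(-2)))² = (433/1064 + (-3 + 2*(-2)))² = (433/1064 + (-3 - 4))² = (433/1064 - 7)² = (-7015/1064)² = 49210225/1132096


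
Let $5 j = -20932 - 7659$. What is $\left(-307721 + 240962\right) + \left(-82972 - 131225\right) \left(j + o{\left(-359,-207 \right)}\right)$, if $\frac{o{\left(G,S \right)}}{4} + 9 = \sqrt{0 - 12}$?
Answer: $\frac{6162328092}{5} - 1713576 i \sqrt{3} \approx 1.2325 \cdot 10^{9} - 2.968 \cdot 10^{6} i$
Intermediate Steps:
$o{\left(G,S \right)} = -36 + 8 i \sqrt{3}$ ($o{\left(G,S \right)} = -36 + 4 \sqrt{0 - 12} = -36 + 4 \sqrt{-12} = -36 + 4 \cdot 2 i \sqrt{3} = -36 + 8 i \sqrt{3}$)
$j = - \frac{28591}{5}$ ($j = \frac{-20932 - 7659}{5} = \frac{1}{5} \left(-28591\right) = - \frac{28591}{5} \approx -5718.2$)
$\left(-307721 + 240962\right) + \left(-82972 - 131225\right) \left(j + o{\left(-359,-207 \right)}\right) = \left(-307721 + 240962\right) + \left(-82972 - 131225\right) \left(- \frac{28591}{5} - \left(36 - 8 i \sqrt{3}\right)\right) = -66759 - 214197 \left(- \frac{28771}{5} + 8 i \sqrt{3}\right) = -66759 + \left(\frac{6162661887}{5} - 1713576 i \sqrt{3}\right) = \frac{6162328092}{5} - 1713576 i \sqrt{3}$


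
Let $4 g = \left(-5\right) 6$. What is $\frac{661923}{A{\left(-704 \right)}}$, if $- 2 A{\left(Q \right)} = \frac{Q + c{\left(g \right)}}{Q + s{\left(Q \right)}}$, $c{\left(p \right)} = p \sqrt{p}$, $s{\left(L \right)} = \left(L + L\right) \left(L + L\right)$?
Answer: $\frac{14775805715742720}{3968303} - \frac{78706351468800 i \sqrt{30}}{3968303} \approx 3.7235 \cdot 10^{9} - 1.0863 \cdot 10^{8} i$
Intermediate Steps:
$s{\left(L \right)} = 4 L^{2}$ ($s{\left(L \right)} = 2 L 2 L = 4 L^{2}$)
$g = - \frac{15}{2}$ ($g = \frac{\left(-5\right) 6}{4} = \frac{1}{4} \left(-30\right) = - \frac{15}{2} \approx -7.5$)
$c{\left(p \right)} = p^{\frac{3}{2}}$
$A{\left(Q \right)} = - \frac{Q - \frac{15 i \sqrt{30}}{4}}{2 \left(Q + 4 Q^{2}\right)}$ ($A{\left(Q \right)} = - \frac{\left(Q + \left(- \frac{15}{2}\right)^{\frac{3}{2}}\right) \frac{1}{Q + 4 Q^{2}}}{2} = - \frac{\left(Q - \frac{15 i \sqrt{30}}{4}\right) \frac{1}{Q + 4 Q^{2}}}{2} = - \frac{\frac{1}{Q + 4 Q^{2}} \left(Q - \frac{15 i \sqrt{30}}{4}\right)}{2} = - \frac{Q - \frac{15 i \sqrt{30}}{4}}{2 \left(Q + 4 Q^{2}\right)}$)
$\frac{661923}{A{\left(-704 \right)}} = \frac{661923}{\frac{1}{8} \frac{1}{-704} \frac{1}{1 + 4 \left(-704\right)} \left(\left(-4\right) \left(-704\right) + 15 i \sqrt{30}\right)} = \frac{661923}{\frac{1}{8} \left(- \frac{1}{704}\right) \frac{1}{1 - 2816} \left(2816 + 15 i \sqrt{30}\right)} = \frac{661923}{\frac{1}{8} \left(- \frac{1}{704}\right) \frac{1}{-2815} \left(2816 + 15 i \sqrt{30}\right)} = \frac{661923}{\frac{1}{8} \left(- \frac{1}{704}\right) \left(- \frac{1}{2815}\right) \left(2816 + 15 i \sqrt{30}\right)} = \frac{661923}{\frac{1}{5630} + \frac{3 i \sqrt{30}}{3170816}}$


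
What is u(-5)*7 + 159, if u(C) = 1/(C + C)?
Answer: 1583/10 ≈ 158.30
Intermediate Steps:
u(C) = 1/(2*C)
u(-5)*7 + 159 = ((½)/(-5))*7 + 159 = ((½)*(-⅕))*7 + 159 = -⅒*7 + 159 = -7/10 + 159 = 1583/10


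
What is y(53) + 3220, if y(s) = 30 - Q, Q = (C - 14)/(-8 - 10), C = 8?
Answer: 9749/3 ≈ 3249.7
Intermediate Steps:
Q = ⅓ (Q = (8 - 14)/(-8 - 10) = -6/(-18) = -6*(-1/18) = ⅓ ≈ 0.33333)
y(s) = 89/3 (y(s) = 30 - 1*⅓ = 30 - ⅓ = 89/3)
y(53) + 3220 = 89/3 + 3220 = 9749/3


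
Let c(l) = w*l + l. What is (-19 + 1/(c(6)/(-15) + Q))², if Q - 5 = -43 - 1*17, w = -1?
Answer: 1094116/3025 ≈ 361.69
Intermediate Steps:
c(l) = 0 (c(l) = -l + l = 0)
Q = -55 (Q = 5 + (-43 - 1*17) = 5 + (-43 - 17) = 5 - 60 = -55)
(-19 + 1/(c(6)/(-15) + Q))² = (-19 + 1/(0/(-15) - 55))² = (-19 + 1/(0*(-1/15) - 55))² = (-19 + 1/(0 - 55))² = (-19 + 1/(-55))² = (-19 - 1/55)² = (-1046/55)² = 1094116/3025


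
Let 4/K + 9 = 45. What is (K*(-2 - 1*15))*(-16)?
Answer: 272/9 ≈ 30.222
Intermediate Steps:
K = ⅑ (K = 4/(-9 + 45) = 4/36 = 4*(1/36) = ⅑ ≈ 0.11111)
(K*(-2 - 1*15))*(-16) = ((-2 - 1*15)/9)*(-16) = ((-2 - 15)/9)*(-16) = ((⅑)*(-17))*(-16) = -17/9*(-16) = 272/9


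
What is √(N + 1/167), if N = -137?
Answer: 3*I*√424514/167 ≈ 11.704*I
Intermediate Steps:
√(N + 1/167) = √(-137 + 1/167) = √(-22878/167) = 3*I*√424514/167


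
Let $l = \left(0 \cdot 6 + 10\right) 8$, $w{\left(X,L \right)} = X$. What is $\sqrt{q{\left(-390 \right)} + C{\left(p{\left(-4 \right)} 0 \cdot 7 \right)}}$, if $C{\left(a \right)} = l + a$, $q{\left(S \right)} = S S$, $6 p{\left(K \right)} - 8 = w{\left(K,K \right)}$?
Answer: $2 \sqrt{38045} \approx 390.1$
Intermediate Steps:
$p{\left(K \right)} = \frac{4}{3} + \frac{K}{6}$
$l = 80$ ($l = \left(0 + 10\right) 8 = 10 \cdot 8 = 80$)
$q{\left(S \right)} = S^{2}$
$C{\left(a \right)} = 80 + a$
$\sqrt{q{\left(-390 \right)} + C{\left(p{\left(-4 \right)} 0 \cdot 7 \right)}} = \sqrt{\left(-390\right)^{2} + \left(80 + \left(\frac{4}{3} + \frac{1}{6} \left(-4\right)\right) 0 \cdot 7\right)} = \sqrt{152100 + \left(80 + \left(\frac{4}{3} - \frac{2}{3}\right) 0 \cdot 7\right)} = \sqrt{152100 + \left(80 + \frac{2}{3} \cdot 0 \cdot 7\right)} = \sqrt{152100 + \left(80 + 0 \cdot 7\right)} = \sqrt{152100 + \left(80 + 0\right)} = \sqrt{152100 + 80} = \sqrt{152180} = 2 \sqrt{38045}$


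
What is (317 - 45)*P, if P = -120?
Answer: -32640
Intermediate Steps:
(317 - 45)*P = (317 - 45)*(-120) = 272*(-120) = -32640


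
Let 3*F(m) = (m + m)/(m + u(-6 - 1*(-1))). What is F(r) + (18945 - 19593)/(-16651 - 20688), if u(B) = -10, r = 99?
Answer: 2522046/3323171 ≈ 0.75893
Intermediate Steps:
F(m) = 2*m/(3*(-10 + m)) (F(m) = ((m + m)/(m - 10))/3 = ((2*m)/(-10 + m))/3 = (2*m/(-10 + m))/3 = 2*m/(3*(-10 + m)))
F(r) + (18945 - 19593)/(-16651 - 20688) = (2/3)*99/(-10 + 99) + (18945 - 19593)/(-16651 - 20688) = (2/3)*99/89 - 648/(-37339) = (2/3)*99*(1/89) - 648*(-1/37339) = 66/89 + 648/37339 = 2522046/3323171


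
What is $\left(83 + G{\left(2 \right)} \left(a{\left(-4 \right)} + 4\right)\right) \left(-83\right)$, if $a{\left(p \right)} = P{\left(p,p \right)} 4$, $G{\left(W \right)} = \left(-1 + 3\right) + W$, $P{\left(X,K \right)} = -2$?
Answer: $-5561$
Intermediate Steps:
$G{\left(W \right)} = 2 + W$
$a{\left(p \right)} = -8$ ($a{\left(p \right)} = \left(-2\right) 4 = -8$)
$\left(83 + G{\left(2 \right)} \left(a{\left(-4 \right)} + 4\right)\right) \left(-83\right) = \left(83 + \left(2 + 2\right) \left(-8 + 4\right)\right) \left(-83\right) = \left(83 + 4 \left(-4\right)\right) \left(-83\right) = \left(83 - 16\right) \left(-83\right) = 67 \left(-83\right) = -5561$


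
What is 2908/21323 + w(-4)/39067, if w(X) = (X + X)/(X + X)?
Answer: 113628159/833025641 ≈ 0.13640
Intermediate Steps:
w(X) = 1 (w(X) = (2*X)/((2*X)) = (2*X)*(1/(2*X)) = 1)
2908/21323 + w(-4)/39067 = 2908/21323 + 1/39067 = 113628159/833025641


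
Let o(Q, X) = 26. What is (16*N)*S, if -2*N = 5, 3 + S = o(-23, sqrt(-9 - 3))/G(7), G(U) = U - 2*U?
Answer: 1880/7 ≈ 268.57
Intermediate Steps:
G(U) = -U
S = -47/7 (S = -3 + 26/((-1*7)) = -3 + 26/(-7) = -3 + 26*(-1/7) = -3 - 26/7 = -47/7 ≈ -6.7143)
N = -5/2 (N = -1/2*5 = -5/2 ≈ -2.5000)
(16*N)*S = (16*(-5/2))*(-47/7) = -40*(-47/7) = 1880/7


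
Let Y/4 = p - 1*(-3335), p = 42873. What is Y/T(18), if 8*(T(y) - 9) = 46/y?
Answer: 13307904/671 ≈ 19833.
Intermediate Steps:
Y = 184832 (Y = 4*(42873 - 1*(-3335)) = 4*(42873 + 3335) = 4*46208 = 184832)
T(y) = 9 + 23/(4*y) (T(y) = 9 + (46/y)/8 = 9 + 23/(4*y))
Y/T(18) = 184832/(9 + (23/4)/18) = 184832/(9 + (23/4)*(1/18)) = 184832/(9 + 23/72) = 184832/(671/72) = 184832*(72/671) = 13307904/671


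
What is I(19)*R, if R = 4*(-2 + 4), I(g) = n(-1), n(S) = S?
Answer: -8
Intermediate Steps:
I(g) = -1
R = 8 (R = 4*2 = 8)
I(19)*R = -1*8 = -8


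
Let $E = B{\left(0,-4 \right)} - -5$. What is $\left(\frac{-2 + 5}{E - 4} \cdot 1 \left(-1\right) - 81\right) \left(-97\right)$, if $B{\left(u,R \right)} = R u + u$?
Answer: $8148$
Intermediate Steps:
$B{\left(u,R \right)} = u + R u$
$E = 5$ ($E = 0 \left(1 - 4\right) - -5 = 0 \left(-3\right) + 5 = 0 + 5 = 5$)
$\left(\frac{-2 + 5}{E - 4} \cdot 1 \left(-1\right) - 81\right) \left(-97\right) = \left(\frac{-2 + 5}{5 - 4} \cdot 1 \left(-1\right) - 81\right) \left(-97\right) = \left(\frac{3}{1} \cdot 1 \left(-1\right) - 81\right) \left(-97\right) = \left(3 \cdot 1 \cdot 1 \left(-1\right) - 81\right) \left(-97\right) = \left(3 \cdot 1 \left(-1\right) - 81\right) \left(-97\right) = \left(3 \left(-1\right) - 81\right) \left(-97\right) = \left(-3 - 81\right) \left(-97\right) = \left(-84\right) \left(-97\right) = 8148$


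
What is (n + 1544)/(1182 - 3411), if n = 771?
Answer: -2315/2229 ≈ -1.0386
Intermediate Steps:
(n + 1544)/(1182 - 3411) = (771 + 1544)/(1182 - 3411) = 2315/(-2229) = 2315*(-1/2229) = -2315/2229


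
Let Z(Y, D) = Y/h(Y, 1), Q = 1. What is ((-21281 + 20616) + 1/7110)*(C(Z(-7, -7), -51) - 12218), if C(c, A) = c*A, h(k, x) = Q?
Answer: 56080575289/7110 ≈ 7.8876e+6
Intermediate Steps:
h(k, x) = 1
Z(Y, D) = Y (Z(Y, D) = Y/1 = Y*1 = Y)
C(c, A) = A*c
((-21281 + 20616) + 1/7110)*(C(Z(-7, -7), -51) - 12218) = ((-21281 + 20616) + 1/7110)*(-51*(-7) - 12218) = (-665 + 1/7110)*(357 - 12218) = -4728149/7110*(-11861) = 56080575289/7110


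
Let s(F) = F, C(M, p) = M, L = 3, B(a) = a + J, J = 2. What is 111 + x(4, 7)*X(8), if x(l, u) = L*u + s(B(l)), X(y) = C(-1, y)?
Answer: 84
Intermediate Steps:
B(a) = 2 + a (B(a) = a + 2 = 2 + a)
X(y) = -1
x(l, u) = 2 + l + 3*u (x(l, u) = 3*u + (2 + l) = 2 + l + 3*u)
111 + x(4, 7)*X(8) = 111 + (2 + 4 + 3*7)*(-1) = 111 + (2 + 4 + 21)*(-1) = 111 + 27*(-1) = 111 - 27 = 84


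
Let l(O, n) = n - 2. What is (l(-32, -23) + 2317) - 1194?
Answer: 1098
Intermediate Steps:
l(O, n) = -2 + n
(l(-32, -23) + 2317) - 1194 = ((-2 - 23) + 2317) - 1194 = (-25 + 2317) - 1194 = 2292 - 1194 = 1098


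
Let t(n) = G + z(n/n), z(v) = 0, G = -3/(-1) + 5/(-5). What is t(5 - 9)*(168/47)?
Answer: 336/47 ≈ 7.1489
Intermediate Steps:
G = 2 (G = -3*(-1) + 5*(-⅕) = 3 - 1 = 2)
t(n) = 2 (t(n) = 2 + 0 = 2)
t(5 - 9)*(168/47) = 2*(168/47) = 336/47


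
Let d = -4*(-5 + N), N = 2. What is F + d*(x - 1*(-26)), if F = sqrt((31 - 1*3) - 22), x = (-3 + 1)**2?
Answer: 360 + sqrt(6) ≈ 362.45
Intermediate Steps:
x = 4 (x = (-2)**2 = 4)
d = 12 (d = -4*(-5 + 2) = -4*(-3) = 12)
F = sqrt(6) (F = sqrt((31 - 3) - 22) = sqrt(28 - 22) = sqrt(6) ≈ 2.4495)
F + d*(x - 1*(-26)) = sqrt(6) + 12*(4 - 1*(-26)) = sqrt(6) + 12*(4 + 26) = sqrt(6) + 12*30 = sqrt(6) + 360 = 360 + sqrt(6)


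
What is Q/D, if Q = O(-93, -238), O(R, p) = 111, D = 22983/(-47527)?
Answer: -1758499/7661 ≈ -229.54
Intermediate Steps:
D = -22983/47527 (D = 22983*(-1/47527) = -22983/47527 ≈ -0.48358)
Q = 111
Q/D = 111/(-22983/47527) = 111*(-47527/22983) = -1758499/7661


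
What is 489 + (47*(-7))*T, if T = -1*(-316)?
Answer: -103475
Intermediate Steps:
T = 316
489 + (47*(-7))*T = 489 + (47*(-7))*316 = 489 - 329*316 = 489 - 103964 = -103475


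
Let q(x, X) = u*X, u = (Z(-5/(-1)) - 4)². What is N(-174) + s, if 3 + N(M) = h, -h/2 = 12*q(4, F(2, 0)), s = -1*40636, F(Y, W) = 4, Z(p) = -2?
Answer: -44095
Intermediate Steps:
u = 36 (u = (-2 - 4)² = (-6)² = 36)
s = -40636
q(x, X) = 36*X
h = -3456 (h = -24*36*4 = -24*144 = -2*1728 = -3456)
N(M) = -3459 (N(M) = -3 - 3456 = -3459)
N(-174) + s = -3459 - 40636 = -44095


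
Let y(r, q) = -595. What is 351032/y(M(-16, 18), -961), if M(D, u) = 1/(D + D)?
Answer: -351032/595 ≈ -589.97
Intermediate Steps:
M(D, u) = 1/(2*D)
351032/y(M(-16, 18), -961) = 351032/(-595) = 351032*(-1/595) = -351032/595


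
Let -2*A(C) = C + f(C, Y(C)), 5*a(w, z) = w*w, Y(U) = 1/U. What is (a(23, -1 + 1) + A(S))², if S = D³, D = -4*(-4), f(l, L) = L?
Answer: 6328602961035289/1677721600 ≈ 3.7721e+6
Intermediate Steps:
a(w, z) = w²/5 (a(w, z) = (w*w)/5 = w²/5)
D = 16
S = 4096 (S = 16³ = 4096)
A(C) = -C/2 - 1/(2*C) (A(C) = -(C + 1/C)/2 = -C/2 - 1/(2*C))
(a(23, -1 + 1) + A(S))² = ((⅕)*23² + (½)*(-1 - 1*4096²)/4096)² = ((⅕)*529 + (½)*(1/4096)*(-1 - 1*16777216))² = (529/5 + (½)*(1/4096)*(-1 - 16777216))² = (529/5 + (½)*(1/4096)*(-16777217))² = (529/5 - 16777217/8192)² = (-79552517/40960)² = 6328602961035289/1677721600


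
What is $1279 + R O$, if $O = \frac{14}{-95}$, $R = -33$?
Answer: $\frac{121967}{95} \approx 1283.9$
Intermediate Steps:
$O = - \frac{14}{95}$ ($O = 14 \left(- \frac{1}{95}\right) = - \frac{14}{95} \approx -0.14737$)
$1279 + R O = 1279 - - \frac{462}{95} = 1279 + \frac{462}{95} = \frac{121967}{95}$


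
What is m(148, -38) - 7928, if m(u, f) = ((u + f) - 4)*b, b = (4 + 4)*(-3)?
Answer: -10472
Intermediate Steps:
b = -24 (b = 8*(-3) = -24)
m(u, f) = 96 - 24*f - 24*u (m(u, f) = ((u + f) - 4)*(-24) = ((f + u) - 4)*(-24) = (-4 + f + u)*(-24) = 96 - 24*f - 24*u)
m(148, -38) - 7928 = (96 - 24*(-38) - 24*148) - 7928 = (96 + 912 - 3552) - 7928 = -2544 - 7928 = -10472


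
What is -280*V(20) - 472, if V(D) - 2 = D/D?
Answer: -1312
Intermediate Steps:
V(D) = 3 (V(D) = 2 + D/D = 2 + 1 = 3)
-280*V(20) - 472 = -280*3 - 472 = -840 - 472 = -1312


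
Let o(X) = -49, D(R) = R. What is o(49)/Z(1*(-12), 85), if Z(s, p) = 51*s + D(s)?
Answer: 49/624 ≈ 0.078526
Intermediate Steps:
Z(s, p) = 52*s (Z(s, p) = 51*s + s = 52*s)
o(49)/Z(1*(-12), 85) = -49/(52*(1*(-12))) = -49/(52*(-12)) = -49/(-624) = -49*(-1/624) = 49/624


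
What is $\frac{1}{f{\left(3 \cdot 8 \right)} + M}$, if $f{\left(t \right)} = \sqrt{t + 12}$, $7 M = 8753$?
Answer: $\frac{7}{8795} \approx 0.00079591$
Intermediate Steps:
$M = \frac{8753}{7}$ ($M = \frac{1}{7} \cdot 8753 = \frac{8753}{7} \approx 1250.4$)
$f{\left(t \right)} = \sqrt{12 + t}$
$\frac{1}{f{\left(3 \cdot 8 \right)} + M} = \frac{1}{\sqrt{12 + 3 \cdot 8} + \frac{8753}{7}} = \frac{1}{\sqrt{12 + 24} + \frac{8753}{7}} = \frac{1}{\sqrt{36} + \frac{8753}{7}} = \frac{1}{6 + \frac{8753}{7}} = \frac{1}{\frac{8795}{7}} = \frac{7}{8795}$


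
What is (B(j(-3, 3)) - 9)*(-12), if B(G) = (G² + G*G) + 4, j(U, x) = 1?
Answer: 36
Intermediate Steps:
B(G) = 4 + 2*G² (B(G) = (G² + G²) + 4 = 2*G² + 4 = 4 + 2*G²)
(B(j(-3, 3)) - 9)*(-12) = ((4 + 2*1²) - 9)*(-12) = ((4 + 2*1) - 9)*(-12) = ((4 + 2) - 9)*(-12) = (6 - 9)*(-12) = -3*(-12) = 36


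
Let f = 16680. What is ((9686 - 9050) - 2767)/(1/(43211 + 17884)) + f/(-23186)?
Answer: -1509332616225/11593 ≈ -1.3019e+8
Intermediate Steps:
((9686 - 9050) - 2767)/(1/(43211 + 17884)) + f/(-23186) = ((9686 - 9050) - 2767)/(1/(43211 + 17884)) + 16680/(-23186) = (636 - 2767)/(1/61095) + 16680*(-1/23186) = -2131/1/61095 - 8340/11593 = -2131*61095 - 8340/11593 = -130193445 - 8340/11593 = -1509332616225/11593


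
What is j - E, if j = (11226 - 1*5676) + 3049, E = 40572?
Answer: -31973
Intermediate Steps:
j = 8599 (j = (11226 - 5676) + 3049 = 5550 + 3049 = 8599)
j - E = 8599 - 1*40572 = 8599 - 40572 = -31973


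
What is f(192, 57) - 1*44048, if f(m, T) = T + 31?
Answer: -43960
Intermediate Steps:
f(m, T) = 31 + T
f(192, 57) - 1*44048 = (31 + 57) - 1*44048 = 88 - 44048 = -43960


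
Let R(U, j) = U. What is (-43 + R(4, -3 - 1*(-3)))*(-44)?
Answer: 1716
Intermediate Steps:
(-43 + R(4, -3 - 1*(-3)))*(-44) = (-43 + 4)*(-44) = -39*(-44) = 1716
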